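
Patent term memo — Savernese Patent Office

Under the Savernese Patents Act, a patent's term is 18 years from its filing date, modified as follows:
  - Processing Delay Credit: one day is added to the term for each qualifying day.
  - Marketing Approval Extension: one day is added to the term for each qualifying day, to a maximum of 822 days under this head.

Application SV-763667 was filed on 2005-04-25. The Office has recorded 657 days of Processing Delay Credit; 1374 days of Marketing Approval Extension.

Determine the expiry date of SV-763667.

Base term: filing date + 18 years → 25 April 2023.
Processing Delay Credit: +657 days → 10 February 2025.
Marketing Approval Extension: 1374 days claimed exceeds the 822-day cap, so +822 days → 13 May 2027.

2027-05-13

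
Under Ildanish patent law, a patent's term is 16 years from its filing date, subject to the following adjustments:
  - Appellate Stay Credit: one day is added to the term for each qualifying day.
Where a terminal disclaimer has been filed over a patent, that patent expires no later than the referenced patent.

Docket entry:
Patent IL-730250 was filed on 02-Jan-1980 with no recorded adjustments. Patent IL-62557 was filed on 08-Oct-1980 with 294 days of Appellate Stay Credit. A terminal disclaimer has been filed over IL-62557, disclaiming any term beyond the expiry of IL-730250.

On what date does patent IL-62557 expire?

January 2, 1996

Natural term of IL-62557:
  Base: filing + 16 years → 8 October 1996.
  Appellate Stay Credit: +294 days → 29 July 1997.
Expiry of referenced patent IL-730250:
  Base: filing + 16 years → 2 January 1996.
Terminal disclaimer: IL-62557 expires on the earlier of 29 July 1997 and 2 January 1996.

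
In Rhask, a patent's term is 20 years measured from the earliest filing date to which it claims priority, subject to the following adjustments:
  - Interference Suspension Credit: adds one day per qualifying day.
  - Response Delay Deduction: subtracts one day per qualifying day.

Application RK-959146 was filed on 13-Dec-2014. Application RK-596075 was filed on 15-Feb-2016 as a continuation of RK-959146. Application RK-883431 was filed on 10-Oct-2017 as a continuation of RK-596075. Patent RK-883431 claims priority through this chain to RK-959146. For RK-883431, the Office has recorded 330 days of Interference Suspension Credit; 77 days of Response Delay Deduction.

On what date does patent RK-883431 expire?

August 23, 2035

Earliest priority filing: 13 December 2014.
Base term: 13 December 2014 + 20 years → 13 December 2034.
Interference Suspension Credit: +330 days → 8 November 2035.
Response Delay Deduction: −77 days → 23 August 2035.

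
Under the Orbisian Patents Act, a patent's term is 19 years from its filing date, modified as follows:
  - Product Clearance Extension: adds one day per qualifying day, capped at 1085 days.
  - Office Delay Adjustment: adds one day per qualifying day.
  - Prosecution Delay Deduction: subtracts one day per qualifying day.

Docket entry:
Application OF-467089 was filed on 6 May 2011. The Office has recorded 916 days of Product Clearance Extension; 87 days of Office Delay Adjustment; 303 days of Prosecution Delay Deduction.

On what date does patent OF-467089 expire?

April 5, 2032

Base term: filing date + 19 years → 6 May 2030.
Product Clearance Extension: 916 days (within the 1085-day cap) → +916 days → 7 November 2032.
Office Delay Adjustment: +87 days → 2 February 2033.
Prosecution Delay Deduction: −303 days → 5 April 2032.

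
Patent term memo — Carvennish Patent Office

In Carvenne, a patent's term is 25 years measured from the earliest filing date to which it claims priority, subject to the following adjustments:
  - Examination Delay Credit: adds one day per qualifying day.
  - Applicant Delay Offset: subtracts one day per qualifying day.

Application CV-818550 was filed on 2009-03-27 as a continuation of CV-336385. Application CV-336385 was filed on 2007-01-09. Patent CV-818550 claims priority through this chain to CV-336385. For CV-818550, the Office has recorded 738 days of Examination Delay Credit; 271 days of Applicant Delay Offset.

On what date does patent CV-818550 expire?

2033-04-20

Earliest priority filing: 9 January 2007.
Base term: 9 January 2007 + 25 years → 9 January 2032.
Examination Delay Credit: +738 days → 16 January 2034.
Applicant Delay Offset: −271 days → 20 April 2033.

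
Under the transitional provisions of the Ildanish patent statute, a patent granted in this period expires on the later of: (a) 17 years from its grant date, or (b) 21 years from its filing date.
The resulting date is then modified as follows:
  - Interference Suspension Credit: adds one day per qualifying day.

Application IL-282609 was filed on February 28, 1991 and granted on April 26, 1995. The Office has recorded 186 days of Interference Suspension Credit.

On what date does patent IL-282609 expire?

October 29, 2012

(a) grant + 17 years → 26 April 2012.
(b) filing + 21 years → 28 February 2012.
Later of the two: 26 April 2012.
Interference Suspension Credit: +186 days → 29 October 2012.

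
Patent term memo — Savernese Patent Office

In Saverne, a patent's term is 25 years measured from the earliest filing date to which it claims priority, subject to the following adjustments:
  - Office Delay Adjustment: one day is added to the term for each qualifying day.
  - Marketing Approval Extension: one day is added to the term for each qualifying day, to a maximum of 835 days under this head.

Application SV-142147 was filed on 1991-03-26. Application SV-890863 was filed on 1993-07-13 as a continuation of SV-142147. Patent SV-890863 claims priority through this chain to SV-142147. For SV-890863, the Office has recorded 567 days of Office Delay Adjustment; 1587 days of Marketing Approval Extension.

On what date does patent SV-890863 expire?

Earliest priority filing: 26 March 1991.
Base term: 26 March 1991 + 25 years → 26 March 2016.
Office Delay Adjustment: +567 days → 14 October 2017.
Marketing Approval Extension: 1587 days claimed exceeds the 835-day cap, so +835 days → 27 January 2020.

January 27, 2020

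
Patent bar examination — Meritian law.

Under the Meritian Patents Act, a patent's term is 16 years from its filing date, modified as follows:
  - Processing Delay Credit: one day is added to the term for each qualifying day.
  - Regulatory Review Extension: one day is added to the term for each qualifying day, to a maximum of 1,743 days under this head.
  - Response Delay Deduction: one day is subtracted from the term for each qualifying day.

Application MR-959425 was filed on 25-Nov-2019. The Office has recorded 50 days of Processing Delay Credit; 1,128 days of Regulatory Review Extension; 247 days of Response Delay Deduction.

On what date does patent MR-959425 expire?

June 13, 2038

Base term: filing date + 16 years → 25 November 2035.
Processing Delay Credit: +50 days → 14 January 2036.
Regulatory Review Extension: 1128 days (within the 1743-day cap) → +1128 days → 15 February 2039.
Response Delay Deduction: −247 days → 13 June 2038.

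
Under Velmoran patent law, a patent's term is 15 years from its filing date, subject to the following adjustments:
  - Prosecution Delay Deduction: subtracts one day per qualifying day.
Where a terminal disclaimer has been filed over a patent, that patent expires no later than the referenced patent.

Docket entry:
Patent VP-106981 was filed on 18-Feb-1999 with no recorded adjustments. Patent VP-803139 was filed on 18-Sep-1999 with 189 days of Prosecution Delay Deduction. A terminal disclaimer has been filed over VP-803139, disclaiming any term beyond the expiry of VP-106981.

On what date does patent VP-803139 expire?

February 18, 2014

Natural term of VP-803139:
  Base: filing + 15 years → 18 September 2014.
  Prosecution Delay Deduction: −189 days → 13 March 2014.
Expiry of referenced patent VP-106981:
  Base: filing + 15 years → 18 February 2014.
Terminal disclaimer: VP-803139 expires on the earlier of 13 March 2014 and 18 February 2014.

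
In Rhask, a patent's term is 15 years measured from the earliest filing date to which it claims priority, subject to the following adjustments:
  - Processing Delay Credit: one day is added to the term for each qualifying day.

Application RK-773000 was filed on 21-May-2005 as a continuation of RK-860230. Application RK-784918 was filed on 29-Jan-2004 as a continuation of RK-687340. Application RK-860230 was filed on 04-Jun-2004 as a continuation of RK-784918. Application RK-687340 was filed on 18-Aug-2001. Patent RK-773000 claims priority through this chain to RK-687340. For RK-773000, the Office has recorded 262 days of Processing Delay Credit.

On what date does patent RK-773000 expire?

Earliest priority filing: 18 August 2001.
Base term: 18 August 2001 + 15 years → 18 August 2016.
Processing Delay Credit: +262 days → 7 May 2017.

2017-05-07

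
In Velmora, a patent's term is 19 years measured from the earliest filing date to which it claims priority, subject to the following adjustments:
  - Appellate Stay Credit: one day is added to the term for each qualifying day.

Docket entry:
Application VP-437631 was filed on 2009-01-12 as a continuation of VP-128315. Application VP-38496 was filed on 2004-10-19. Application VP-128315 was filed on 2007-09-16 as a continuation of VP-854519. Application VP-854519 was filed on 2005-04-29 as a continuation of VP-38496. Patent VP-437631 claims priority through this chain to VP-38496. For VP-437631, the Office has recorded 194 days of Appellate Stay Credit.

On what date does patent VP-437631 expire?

April 30, 2024

Earliest priority filing: 19 October 2004.
Base term: 19 October 2004 + 19 years → 19 October 2023.
Appellate Stay Credit: +194 days → 30 April 2024.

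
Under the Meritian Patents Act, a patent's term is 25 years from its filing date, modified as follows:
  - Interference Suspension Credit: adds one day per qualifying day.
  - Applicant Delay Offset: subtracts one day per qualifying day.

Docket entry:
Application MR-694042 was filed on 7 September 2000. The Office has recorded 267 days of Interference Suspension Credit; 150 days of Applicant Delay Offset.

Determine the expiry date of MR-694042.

Base term: filing date + 25 years → 7 September 2025.
Interference Suspension Credit: +267 days → 1 June 2026.
Applicant Delay Offset: −150 days → 2 January 2026.

2026-01-02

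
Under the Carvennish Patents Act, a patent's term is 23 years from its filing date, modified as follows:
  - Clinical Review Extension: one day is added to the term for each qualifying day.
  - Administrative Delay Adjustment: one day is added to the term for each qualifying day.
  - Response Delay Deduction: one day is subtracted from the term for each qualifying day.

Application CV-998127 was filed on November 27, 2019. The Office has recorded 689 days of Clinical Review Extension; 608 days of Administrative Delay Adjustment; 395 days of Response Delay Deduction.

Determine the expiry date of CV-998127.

May 17, 2045

Base term: filing date + 23 years → 27 November 2042.
Clinical Review Extension: +689 days → 16 October 2044.
Administrative Delay Adjustment: +608 days → 16 June 2046.
Response Delay Deduction: −395 days → 17 May 2045.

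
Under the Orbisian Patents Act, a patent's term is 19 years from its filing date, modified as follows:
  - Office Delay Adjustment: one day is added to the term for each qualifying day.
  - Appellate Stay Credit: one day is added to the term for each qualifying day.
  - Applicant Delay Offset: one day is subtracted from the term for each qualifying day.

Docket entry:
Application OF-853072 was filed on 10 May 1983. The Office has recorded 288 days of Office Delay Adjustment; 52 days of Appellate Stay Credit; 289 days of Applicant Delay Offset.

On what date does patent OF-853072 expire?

June 30, 2002

Base term: filing date + 19 years → 10 May 2002.
Office Delay Adjustment: +288 days → 22 February 2003.
Appellate Stay Credit: +52 days → 15 April 2003.
Applicant Delay Offset: −289 days → 30 June 2002.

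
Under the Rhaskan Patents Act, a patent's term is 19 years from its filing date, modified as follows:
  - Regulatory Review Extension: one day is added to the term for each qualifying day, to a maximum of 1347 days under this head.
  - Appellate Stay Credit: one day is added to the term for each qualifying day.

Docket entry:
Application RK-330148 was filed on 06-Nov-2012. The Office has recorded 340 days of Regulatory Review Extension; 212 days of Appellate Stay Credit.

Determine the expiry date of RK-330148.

Base term: filing date + 19 years → 6 November 2031.
Regulatory Review Extension: 340 days (within the 1347-day cap) → +340 days → 11 October 2032.
Appellate Stay Credit: +212 days → 11 May 2033.

2033-05-11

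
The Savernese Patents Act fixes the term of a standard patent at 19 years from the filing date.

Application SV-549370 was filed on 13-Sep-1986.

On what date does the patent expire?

September 13, 2005

Filing date + 19 years → 13 September 2005.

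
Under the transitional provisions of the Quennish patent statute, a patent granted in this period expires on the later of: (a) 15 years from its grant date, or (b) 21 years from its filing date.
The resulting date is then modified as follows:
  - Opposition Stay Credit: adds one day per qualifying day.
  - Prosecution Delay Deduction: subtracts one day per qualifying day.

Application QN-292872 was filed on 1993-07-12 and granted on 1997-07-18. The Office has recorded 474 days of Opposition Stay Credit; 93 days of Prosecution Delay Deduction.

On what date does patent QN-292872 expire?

July 28, 2015

(a) grant + 15 years → 18 July 2012.
(b) filing + 21 years → 12 July 2014.
Later of the two: 12 July 2014.
Opposition Stay Credit: +474 days → 29 October 2015.
Prosecution Delay Deduction: −93 days → 28 July 2015.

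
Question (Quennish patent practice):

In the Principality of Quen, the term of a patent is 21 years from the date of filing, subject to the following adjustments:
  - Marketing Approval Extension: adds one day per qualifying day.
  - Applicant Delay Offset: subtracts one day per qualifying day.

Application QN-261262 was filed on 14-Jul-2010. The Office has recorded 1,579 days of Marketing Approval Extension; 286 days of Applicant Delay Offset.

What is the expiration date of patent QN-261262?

2035-01-27

Base term: filing date + 21 years → 14 July 2031.
Marketing Approval Extension: +1579 days → 9 November 2035.
Applicant Delay Offset: −286 days → 27 January 2035.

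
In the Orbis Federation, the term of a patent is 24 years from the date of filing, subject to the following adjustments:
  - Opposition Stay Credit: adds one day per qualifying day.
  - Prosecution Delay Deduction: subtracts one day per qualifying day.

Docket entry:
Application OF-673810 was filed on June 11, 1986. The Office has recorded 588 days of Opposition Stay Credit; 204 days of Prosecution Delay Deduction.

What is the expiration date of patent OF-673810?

June 30, 2011

Base term: filing date + 24 years → 11 June 2010.
Opposition Stay Credit: +588 days → 20 January 2012.
Prosecution Delay Deduction: −204 days → 30 June 2011.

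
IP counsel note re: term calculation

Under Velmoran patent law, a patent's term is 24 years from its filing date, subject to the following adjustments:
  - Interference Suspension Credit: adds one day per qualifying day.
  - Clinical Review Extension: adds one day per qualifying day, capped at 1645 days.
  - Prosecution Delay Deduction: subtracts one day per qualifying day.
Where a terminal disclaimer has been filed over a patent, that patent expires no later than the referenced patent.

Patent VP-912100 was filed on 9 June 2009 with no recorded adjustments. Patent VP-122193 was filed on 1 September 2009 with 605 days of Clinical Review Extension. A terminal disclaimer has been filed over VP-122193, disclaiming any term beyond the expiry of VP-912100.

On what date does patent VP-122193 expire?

2033-06-09

Natural term of VP-122193:
  Base: filing + 24 years → 1 September 2033.
  Clinical Review Extension: 605 days (within the 1645-day cap) → +605 days → 29 April 2035.
Expiry of referenced patent VP-912100:
  Base: filing + 24 years → 9 June 2033.
Terminal disclaimer: VP-122193 expires on the earlier of 29 April 2035 and 9 June 2033.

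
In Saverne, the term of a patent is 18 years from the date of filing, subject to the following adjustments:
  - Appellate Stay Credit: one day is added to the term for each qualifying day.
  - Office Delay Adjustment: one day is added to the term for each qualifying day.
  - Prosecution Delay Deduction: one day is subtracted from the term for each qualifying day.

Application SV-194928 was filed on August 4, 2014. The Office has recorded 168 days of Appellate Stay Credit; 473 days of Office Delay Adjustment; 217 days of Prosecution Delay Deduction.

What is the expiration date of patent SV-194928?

Base term: filing date + 18 years → 4 August 2032.
Appellate Stay Credit: +168 days → 19 January 2033.
Office Delay Adjustment: +473 days → 7 May 2034.
Prosecution Delay Deduction: −217 days → 2 October 2033.

October 2, 2033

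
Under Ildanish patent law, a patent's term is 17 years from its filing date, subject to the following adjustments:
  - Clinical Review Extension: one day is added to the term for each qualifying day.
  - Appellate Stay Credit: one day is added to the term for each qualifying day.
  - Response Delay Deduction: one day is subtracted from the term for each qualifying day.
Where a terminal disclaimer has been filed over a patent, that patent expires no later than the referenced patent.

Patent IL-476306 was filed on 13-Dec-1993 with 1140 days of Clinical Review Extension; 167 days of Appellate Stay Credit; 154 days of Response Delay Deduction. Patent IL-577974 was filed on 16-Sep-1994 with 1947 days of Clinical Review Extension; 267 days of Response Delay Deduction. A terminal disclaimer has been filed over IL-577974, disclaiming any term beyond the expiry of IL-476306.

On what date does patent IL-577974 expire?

Natural term of IL-577974:
  Base: filing + 17 years → 16 September 2011.
  Clinical Review Extension: +1947 days → 14 January 2017.
  Response Delay Deduction: −267 days → 22 April 2016.
Expiry of referenced patent IL-476306:
  Base: filing + 17 years → 13 December 2010.
  Clinical Review Extension: +1140 days → 26 January 2014.
  Appellate Stay Credit: +167 days → 12 July 2014.
  Response Delay Deduction: −154 days → 8 February 2014.
Terminal disclaimer: IL-577974 expires on the earlier of 22 April 2016 and 8 February 2014.

2014-02-08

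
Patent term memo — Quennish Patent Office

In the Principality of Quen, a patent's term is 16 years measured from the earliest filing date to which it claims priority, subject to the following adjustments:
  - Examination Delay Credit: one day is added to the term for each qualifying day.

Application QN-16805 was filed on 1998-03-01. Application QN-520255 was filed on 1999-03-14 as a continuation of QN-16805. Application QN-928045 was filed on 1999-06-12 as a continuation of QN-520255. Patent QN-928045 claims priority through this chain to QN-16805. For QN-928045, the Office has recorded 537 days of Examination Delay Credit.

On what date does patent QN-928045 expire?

2015-08-20

Earliest priority filing: 1 March 1998.
Base term: 1 March 1998 + 16 years → 1 March 2014.
Examination Delay Credit: +537 days → 20 August 2015.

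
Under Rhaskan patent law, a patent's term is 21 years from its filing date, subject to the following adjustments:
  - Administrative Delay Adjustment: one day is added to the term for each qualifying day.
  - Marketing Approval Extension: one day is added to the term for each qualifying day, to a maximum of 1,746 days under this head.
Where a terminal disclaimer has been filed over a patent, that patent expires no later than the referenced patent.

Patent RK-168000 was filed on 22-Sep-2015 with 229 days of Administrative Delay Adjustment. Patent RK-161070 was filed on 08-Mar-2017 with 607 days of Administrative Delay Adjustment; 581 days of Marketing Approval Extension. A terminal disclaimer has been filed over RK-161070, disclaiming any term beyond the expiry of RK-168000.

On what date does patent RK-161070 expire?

May 9, 2037

Natural term of RK-161070:
  Base: filing + 21 years → 8 March 2038.
  Administrative Delay Adjustment: +607 days → 5 November 2039.
  Marketing Approval Extension: 581 days (within the 1746-day cap) → +581 days → 8 June 2041.
Expiry of referenced patent RK-168000:
  Base: filing + 21 years → 22 September 2036.
  Administrative Delay Adjustment: +229 days → 9 May 2037.
Terminal disclaimer: RK-161070 expires on the earlier of 8 June 2041 and 9 May 2037.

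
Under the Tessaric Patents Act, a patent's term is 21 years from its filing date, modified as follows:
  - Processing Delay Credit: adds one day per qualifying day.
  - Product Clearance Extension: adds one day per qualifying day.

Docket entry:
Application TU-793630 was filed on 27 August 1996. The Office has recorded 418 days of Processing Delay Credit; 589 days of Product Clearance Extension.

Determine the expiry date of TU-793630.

Base term: filing date + 21 years → 27 August 2017.
Processing Delay Credit: +418 days → 19 October 2018.
Product Clearance Extension: +589 days → 30 May 2020.

May 30, 2020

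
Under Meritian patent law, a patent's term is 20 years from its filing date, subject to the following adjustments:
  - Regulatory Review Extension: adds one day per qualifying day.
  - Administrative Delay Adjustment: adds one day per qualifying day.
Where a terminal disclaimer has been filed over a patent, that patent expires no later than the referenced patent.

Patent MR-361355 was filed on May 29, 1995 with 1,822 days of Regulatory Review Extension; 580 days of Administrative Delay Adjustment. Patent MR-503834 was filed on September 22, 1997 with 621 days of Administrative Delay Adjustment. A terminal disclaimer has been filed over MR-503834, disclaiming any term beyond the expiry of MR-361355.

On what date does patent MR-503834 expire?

Natural term of MR-503834:
  Base: filing + 20 years → 22 September 2017.
  Administrative Delay Adjustment: +621 days → 5 June 2019.
Expiry of referenced patent MR-361355:
  Base: filing + 20 years → 29 May 2015.
  Regulatory Review Extension: +1822 days → 24 May 2020.
  Administrative Delay Adjustment: +580 days → 25 December 2021.
Terminal disclaimer: MR-503834 expires on the earlier of 5 June 2019 and 25 December 2021.

June 5, 2019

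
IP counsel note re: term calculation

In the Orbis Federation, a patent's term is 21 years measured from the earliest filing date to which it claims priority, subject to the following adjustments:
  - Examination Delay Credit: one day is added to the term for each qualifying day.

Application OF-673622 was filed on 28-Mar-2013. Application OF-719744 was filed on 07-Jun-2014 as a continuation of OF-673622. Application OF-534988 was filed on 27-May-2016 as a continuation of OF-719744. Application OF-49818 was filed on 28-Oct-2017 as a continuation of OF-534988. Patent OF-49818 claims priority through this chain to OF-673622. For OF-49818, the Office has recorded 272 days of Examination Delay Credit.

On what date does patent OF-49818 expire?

Earliest priority filing: 28 March 2013.
Base term: 28 March 2013 + 21 years → 28 March 2034.
Examination Delay Credit: +272 days → 25 December 2034.

2034-12-25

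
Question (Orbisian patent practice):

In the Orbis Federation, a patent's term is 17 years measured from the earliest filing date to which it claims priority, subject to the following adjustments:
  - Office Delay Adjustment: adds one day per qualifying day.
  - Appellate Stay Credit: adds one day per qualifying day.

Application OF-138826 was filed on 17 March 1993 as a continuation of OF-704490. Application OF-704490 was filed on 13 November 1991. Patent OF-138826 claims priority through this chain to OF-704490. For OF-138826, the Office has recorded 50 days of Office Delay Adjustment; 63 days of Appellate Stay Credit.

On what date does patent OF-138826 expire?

Earliest priority filing: 13 November 1991.
Base term: 13 November 1991 + 17 years → 13 November 2008.
Office Delay Adjustment: +50 days → 2 January 2009.
Appellate Stay Credit: +63 days → 6 March 2009.

2009-03-06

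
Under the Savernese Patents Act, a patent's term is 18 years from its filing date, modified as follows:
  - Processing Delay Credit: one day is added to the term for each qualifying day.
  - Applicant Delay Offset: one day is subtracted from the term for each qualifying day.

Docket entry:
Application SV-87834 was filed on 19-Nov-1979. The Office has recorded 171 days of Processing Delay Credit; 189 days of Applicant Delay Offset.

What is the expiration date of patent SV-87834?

Base term: filing date + 18 years → 19 November 1997.
Processing Delay Credit: +171 days → 9 May 1998.
Applicant Delay Offset: −189 days → 1 November 1997.

November 1, 1997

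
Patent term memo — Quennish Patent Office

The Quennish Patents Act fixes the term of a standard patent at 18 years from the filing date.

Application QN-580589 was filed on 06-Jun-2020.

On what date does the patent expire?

2038-06-06

Filing date + 18 years → 6 June 2038.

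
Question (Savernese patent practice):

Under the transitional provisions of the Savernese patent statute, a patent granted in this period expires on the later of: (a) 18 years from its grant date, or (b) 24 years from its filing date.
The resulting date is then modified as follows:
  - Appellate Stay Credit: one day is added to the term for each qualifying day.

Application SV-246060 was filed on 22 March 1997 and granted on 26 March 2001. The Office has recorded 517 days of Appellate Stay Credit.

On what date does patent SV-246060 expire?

(a) grant + 18 years → 26 March 2019.
(b) filing + 24 years → 22 March 2021.
Later of the two: 22 March 2021.
Appellate Stay Credit: +517 days → 21 August 2022.

2022-08-21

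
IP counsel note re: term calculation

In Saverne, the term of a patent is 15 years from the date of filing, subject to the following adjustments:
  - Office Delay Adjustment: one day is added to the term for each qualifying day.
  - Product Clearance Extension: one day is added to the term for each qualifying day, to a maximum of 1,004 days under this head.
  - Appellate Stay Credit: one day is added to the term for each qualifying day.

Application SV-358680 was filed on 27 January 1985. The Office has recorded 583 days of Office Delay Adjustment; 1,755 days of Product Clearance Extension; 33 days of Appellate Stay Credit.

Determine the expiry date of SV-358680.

Base term: filing date + 15 years → 27 January 2000.
Office Delay Adjustment: +583 days → 1 September 2001.
Product Clearance Extension: 1755 days claimed exceeds the 1004-day cap, so +1004 days → 1 June 2004.
Appellate Stay Credit: +33 days → 4 July 2004.

July 4, 2004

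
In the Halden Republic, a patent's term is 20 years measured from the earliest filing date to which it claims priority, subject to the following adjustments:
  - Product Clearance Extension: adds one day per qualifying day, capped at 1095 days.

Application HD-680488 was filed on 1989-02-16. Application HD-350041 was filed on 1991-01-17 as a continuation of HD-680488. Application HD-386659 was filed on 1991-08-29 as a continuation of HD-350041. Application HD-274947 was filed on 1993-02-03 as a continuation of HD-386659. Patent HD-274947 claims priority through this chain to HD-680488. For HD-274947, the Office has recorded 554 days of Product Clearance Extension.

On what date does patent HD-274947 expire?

Earliest priority filing: 16 February 1989.
Base term: 16 February 1989 + 20 years → 16 February 2009.
Product Clearance Extension: 554 days (within the 1095-day cap) → +554 days → 24 August 2010.

2010-08-24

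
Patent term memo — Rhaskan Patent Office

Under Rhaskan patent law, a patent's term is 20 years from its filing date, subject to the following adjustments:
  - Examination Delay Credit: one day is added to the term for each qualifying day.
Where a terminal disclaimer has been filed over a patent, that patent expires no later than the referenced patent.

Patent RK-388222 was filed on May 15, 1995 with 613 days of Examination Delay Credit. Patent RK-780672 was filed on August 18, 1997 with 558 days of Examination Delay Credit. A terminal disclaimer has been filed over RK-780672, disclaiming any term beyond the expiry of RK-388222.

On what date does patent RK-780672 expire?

January 17, 2017

Natural term of RK-780672:
  Base: filing + 20 years → 18 August 2017.
  Examination Delay Credit: +558 days → 27 February 2019.
Expiry of referenced patent RK-388222:
  Base: filing + 20 years → 15 May 2015.
  Examination Delay Credit: +613 days → 17 January 2017.
Terminal disclaimer: RK-780672 expires on the earlier of 27 February 2019 and 17 January 2017.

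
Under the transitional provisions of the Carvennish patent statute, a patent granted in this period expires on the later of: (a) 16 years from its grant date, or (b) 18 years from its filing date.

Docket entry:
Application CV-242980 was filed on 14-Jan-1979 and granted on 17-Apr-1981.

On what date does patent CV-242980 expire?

1997-04-17

(a) grant + 16 years → 17 April 1997.
(b) filing + 18 years → 14 January 1997.
Later of the two: 17 April 1997.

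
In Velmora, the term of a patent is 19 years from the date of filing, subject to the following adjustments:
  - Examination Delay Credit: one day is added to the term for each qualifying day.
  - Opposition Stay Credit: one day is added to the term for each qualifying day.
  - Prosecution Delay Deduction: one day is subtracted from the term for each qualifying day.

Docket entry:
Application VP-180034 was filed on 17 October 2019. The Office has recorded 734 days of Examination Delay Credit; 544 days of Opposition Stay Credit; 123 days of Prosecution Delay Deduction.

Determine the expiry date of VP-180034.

Base term: filing date + 19 years → 17 October 2038.
Examination Delay Credit: +734 days → 20 October 2040.
Opposition Stay Credit: +544 days → 17 April 2042.
Prosecution Delay Deduction: −123 days → 15 December 2041.

December 15, 2041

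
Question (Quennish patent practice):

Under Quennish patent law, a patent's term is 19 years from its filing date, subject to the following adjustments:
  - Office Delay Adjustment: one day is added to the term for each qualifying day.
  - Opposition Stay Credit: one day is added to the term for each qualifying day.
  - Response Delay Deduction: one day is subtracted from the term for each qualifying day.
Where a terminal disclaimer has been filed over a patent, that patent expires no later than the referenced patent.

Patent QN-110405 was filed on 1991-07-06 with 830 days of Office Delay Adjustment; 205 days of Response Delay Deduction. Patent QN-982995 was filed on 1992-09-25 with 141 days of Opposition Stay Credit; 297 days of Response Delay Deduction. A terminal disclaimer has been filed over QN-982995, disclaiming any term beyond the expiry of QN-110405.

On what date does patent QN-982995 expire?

2011-04-22

Natural term of QN-982995:
  Base: filing + 19 years → 25 September 2011.
  Opposition Stay Credit: +141 days → 13 February 2012.
  Response Delay Deduction: −297 days → 22 April 2011.
Expiry of referenced patent QN-110405:
  Base: filing + 19 years → 6 July 2010.
  Office Delay Adjustment: +830 days → 13 October 2012.
  Response Delay Deduction: −205 days → 22 March 2012.
Terminal disclaimer: QN-982995 expires on the earlier of 22 April 2011 and 22 March 2012.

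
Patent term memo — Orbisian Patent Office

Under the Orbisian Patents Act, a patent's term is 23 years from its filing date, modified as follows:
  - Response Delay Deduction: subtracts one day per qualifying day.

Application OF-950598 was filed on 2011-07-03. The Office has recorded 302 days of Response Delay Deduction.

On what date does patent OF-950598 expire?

2033-09-04

Base term: filing date + 23 years → 3 July 2034.
Response Delay Deduction: −302 days → 4 September 2033.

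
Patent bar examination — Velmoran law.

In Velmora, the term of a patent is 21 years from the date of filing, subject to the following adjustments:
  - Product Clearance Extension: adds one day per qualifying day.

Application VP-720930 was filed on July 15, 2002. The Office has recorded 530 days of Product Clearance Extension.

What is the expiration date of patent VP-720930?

December 26, 2024

Base term: filing date + 21 years → 15 July 2023.
Product Clearance Extension: +530 days → 26 December 2024.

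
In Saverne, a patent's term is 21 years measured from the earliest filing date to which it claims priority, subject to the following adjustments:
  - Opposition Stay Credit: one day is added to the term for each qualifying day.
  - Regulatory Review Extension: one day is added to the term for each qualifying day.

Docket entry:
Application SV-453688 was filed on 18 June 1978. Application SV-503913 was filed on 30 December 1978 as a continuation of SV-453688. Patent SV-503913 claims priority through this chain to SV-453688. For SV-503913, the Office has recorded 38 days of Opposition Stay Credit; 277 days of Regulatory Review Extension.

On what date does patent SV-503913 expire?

Earliest priority filing: 18 June 1978.
Base term: 18 June 1978 + 21 years → 18 June 1999.
Opposition Stay Credit: +38 days → 26 July 1999.
Regulatory Review Extension: +277 days → 28 April 2000.

April 28, 2000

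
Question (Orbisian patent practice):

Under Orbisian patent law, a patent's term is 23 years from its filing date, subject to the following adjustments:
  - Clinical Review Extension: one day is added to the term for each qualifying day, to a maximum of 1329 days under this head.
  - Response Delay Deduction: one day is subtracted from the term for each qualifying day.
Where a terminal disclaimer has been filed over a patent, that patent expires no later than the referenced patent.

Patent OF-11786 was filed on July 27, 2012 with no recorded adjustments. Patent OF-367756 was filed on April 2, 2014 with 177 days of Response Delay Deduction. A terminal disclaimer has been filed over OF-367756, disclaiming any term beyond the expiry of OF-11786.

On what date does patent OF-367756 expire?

Natural term of OF-367756:
  Base: filing + 23 years → 2 April 2037.
  Response Delay Deduction: −177 days → 7 October 2036.
Expiry of referenced patent OF-11786:
  Base: filing + 23 years → 27 July 2035.
Terminal disclaimer: OF-367756 expires on the earlier of 7 October 2036 and 27 July 2035.

July 27, 2035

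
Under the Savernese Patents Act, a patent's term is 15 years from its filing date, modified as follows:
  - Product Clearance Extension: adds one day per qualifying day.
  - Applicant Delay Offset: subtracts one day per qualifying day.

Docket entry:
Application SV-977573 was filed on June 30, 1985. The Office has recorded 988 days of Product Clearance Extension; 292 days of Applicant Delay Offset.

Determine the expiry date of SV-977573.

Base term: filing date + 15 years → 30 June 2000.
Product Clearance Extension: +988 days → 15 March 2003.
Applicant Delay Offset: −292 days → 27 May 2002.

May 27, 2002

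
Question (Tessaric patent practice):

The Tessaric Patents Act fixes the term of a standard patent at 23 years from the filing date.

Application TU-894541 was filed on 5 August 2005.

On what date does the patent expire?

Filing date + 23 years → 5 August 2028.

2028-08-05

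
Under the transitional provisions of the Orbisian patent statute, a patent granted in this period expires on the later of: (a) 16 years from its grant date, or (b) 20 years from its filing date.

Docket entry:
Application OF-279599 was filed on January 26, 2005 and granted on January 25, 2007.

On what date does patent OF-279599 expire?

(a) grant + 16 years → 25 January 2023.
(b) filing + 20 years → 26 January 2025.
Later of the two: 26 January 2025.

2025-01-26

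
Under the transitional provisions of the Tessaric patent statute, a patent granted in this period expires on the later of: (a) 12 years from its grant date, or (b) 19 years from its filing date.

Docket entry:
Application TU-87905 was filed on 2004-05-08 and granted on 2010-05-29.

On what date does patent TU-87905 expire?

(a) grant + 12 years → 29 May 2022.
(b) filing + 19 years → 8 May 2023.
Later of the two: 8 May 2023.

May 8, 2023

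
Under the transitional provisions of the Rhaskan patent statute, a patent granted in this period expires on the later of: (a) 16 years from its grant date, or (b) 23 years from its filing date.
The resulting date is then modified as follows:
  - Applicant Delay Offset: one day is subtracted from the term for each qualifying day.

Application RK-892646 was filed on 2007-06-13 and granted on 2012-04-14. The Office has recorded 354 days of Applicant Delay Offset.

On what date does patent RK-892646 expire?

2029-06-24

(a) grant + 16 years → 14 April 2028.
(b) filing + 23 years → 13 June 2030.
Later of the two: 13 June 2030.
Applicant Delay Offset: −354 days → 24 June 2029.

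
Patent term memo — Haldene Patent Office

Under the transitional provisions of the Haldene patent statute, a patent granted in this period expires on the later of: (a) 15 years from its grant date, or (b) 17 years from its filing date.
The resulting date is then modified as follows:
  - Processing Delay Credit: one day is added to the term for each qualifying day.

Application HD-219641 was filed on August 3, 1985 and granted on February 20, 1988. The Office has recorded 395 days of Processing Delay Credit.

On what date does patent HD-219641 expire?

(a) grant + 15 years → 20 February 2003.
(b) filing + 17 years → 3 August 2002.
Later of the two: 20 February 2003.
Processing Delay Credit: +395 days → 21 March 2004.

March 21, 2004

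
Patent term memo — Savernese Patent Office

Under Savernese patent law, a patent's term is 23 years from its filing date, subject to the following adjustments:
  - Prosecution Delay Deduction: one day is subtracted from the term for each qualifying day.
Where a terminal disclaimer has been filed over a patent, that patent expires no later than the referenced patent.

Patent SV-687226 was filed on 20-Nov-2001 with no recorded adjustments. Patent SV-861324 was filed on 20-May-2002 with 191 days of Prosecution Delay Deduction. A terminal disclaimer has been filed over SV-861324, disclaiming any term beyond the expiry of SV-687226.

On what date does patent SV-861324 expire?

2024-11-10

Natural term of SV-861324:
  Base: filing + 23 years → 20 May 2025.
  Prosecution Delay Deduction: −191 days → 10 November 2024.
Expiry of referenced patent SV-687226:
  Base: filing + 23 years → 20 November 2024.
Terminal disclaimer: SV-861324 expires on the earlier of 10 November 2024 and 20 November 2024.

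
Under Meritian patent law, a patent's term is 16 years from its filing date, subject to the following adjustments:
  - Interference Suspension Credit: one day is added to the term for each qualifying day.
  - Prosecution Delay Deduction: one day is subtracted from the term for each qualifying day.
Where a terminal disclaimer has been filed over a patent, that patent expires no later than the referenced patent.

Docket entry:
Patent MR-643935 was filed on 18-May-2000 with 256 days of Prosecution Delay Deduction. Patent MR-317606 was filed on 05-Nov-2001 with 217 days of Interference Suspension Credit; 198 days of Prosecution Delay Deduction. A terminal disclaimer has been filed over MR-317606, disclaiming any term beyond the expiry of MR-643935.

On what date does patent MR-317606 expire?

September 5, 2015

Natural term of MR-317606:
  Base: filing + 16 years → 5 November 2017.
  Interference Suspension Credit: +217 days → 10 June 2018.
  Prosecution Delay Deduction: −198 days → 24 November 2017.
Expiry of referenced patent MR-643935:
  Base: filing + 16 years → 18 May 2016.
  Prosecution Delay Deduction: −256 days → 5 September 2015.
Terminal disclaimer: MR-317606 expires on the earlier of 24 November 2017 and 5 September 2015.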